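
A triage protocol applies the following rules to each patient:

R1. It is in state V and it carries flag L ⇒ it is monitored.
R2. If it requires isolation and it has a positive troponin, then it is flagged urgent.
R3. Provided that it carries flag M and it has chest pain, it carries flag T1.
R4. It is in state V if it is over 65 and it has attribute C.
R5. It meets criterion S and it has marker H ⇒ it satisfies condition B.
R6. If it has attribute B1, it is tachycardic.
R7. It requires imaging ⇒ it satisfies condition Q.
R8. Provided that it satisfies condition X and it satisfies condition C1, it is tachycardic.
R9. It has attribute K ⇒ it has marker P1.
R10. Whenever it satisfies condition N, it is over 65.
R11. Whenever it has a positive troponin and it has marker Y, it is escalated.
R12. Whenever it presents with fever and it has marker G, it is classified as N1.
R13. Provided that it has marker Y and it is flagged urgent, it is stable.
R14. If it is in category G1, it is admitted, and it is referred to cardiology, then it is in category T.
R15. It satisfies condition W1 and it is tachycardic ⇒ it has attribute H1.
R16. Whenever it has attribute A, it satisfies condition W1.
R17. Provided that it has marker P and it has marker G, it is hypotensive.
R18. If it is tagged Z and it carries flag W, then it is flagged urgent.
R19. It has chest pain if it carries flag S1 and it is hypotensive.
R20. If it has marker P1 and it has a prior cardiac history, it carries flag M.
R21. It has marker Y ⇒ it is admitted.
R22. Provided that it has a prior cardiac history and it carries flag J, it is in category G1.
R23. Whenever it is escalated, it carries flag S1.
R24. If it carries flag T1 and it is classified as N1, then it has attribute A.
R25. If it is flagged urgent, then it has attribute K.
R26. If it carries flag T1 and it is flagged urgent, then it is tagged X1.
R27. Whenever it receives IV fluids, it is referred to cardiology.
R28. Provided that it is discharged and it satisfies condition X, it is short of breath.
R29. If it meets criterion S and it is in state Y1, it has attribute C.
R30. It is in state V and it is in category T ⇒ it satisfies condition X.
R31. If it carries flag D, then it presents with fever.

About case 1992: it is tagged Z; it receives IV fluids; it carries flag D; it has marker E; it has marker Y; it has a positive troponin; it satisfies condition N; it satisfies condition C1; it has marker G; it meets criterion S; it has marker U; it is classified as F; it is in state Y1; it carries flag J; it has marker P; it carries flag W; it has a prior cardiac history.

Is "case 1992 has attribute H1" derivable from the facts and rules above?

By R10 (it satisfies condition N): it is over 65.
By R11 (it has a positive troponin, it has marker Y): it is escalated.
By R17 (it has marker P, it has marker G): it is hypotensive.
By R18 (it is tagged Z, it carries flag W): it is flagged urgent.
By R21 (it has marker Y): it is admitted.
By R22 (it has a prior cardiac history, it carries flag J): it is in category G1.
By R23 (it is escalated): it carries flag S1.
By R25 (it is flagged urgent): it has attribute K.
By R27 (it receives IV fluids): it is referred to cardiology.
By R29 (it meets criterion S, it is in state Y1): it has attribute C.
By R31 (it carries flag D): it presents with fever.
By R4 (it is over 65, it has attribute C): it is in state V.
By R9 (it has attribute K): it has marker P1.
By R12 (it presents with fever, it has marker G): it is classified as N1.
By R14 (it is in category G1, it is admitted, it is referred to cardiology): it is in category T.
By R19 (it carries flag S1, it is hypotensive): it has chest pain.
By R20 (it has marker P1, it has a prior cardiac history): it carries flag M.
By R30 (it is in state V, it is in category T): it satisfies condition X.
By R3 (it carries flag M, it has chest pain): it carries flag T1.
By R8 (it satisfies condition X, it satisfies condition C1): it is tachycardic.
By R24 (it carries flag T1, it is classified as N1): it has attribute A.
By R16 (it has attribute A): it satisfies condition W1.
By R15 (it satisfies condition W1, it is tachycardic): it has attribute H1.

Yes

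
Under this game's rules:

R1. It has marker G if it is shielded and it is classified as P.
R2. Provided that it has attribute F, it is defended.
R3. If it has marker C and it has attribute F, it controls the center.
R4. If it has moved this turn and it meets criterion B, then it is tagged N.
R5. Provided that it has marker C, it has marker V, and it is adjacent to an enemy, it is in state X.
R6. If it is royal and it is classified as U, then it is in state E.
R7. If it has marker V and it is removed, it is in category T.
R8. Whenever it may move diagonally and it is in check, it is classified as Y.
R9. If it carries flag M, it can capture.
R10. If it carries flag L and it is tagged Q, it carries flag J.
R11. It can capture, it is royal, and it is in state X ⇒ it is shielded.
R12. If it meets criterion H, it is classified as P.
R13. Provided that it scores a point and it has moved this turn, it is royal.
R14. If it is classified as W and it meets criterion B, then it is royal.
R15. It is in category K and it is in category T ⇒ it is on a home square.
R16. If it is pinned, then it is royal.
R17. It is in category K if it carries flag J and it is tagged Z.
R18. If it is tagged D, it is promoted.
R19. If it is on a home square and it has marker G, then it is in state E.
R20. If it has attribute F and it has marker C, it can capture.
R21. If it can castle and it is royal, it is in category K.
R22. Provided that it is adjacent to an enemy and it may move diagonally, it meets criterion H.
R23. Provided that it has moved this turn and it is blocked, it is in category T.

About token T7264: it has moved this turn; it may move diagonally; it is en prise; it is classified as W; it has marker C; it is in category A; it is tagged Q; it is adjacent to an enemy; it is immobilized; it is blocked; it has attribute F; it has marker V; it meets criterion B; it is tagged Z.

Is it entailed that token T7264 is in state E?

No

Forward chaining from the given facts derives: is defended, controls the center, is tagged N, is in state X, is royal, can capture, meets criterion H, is in category T, is shielded, is classified as P, has marker G.
Rules concluding "it is in state E": R6 needs "it is classified as U"; R19 needs "it is on a home square" — none of these are established.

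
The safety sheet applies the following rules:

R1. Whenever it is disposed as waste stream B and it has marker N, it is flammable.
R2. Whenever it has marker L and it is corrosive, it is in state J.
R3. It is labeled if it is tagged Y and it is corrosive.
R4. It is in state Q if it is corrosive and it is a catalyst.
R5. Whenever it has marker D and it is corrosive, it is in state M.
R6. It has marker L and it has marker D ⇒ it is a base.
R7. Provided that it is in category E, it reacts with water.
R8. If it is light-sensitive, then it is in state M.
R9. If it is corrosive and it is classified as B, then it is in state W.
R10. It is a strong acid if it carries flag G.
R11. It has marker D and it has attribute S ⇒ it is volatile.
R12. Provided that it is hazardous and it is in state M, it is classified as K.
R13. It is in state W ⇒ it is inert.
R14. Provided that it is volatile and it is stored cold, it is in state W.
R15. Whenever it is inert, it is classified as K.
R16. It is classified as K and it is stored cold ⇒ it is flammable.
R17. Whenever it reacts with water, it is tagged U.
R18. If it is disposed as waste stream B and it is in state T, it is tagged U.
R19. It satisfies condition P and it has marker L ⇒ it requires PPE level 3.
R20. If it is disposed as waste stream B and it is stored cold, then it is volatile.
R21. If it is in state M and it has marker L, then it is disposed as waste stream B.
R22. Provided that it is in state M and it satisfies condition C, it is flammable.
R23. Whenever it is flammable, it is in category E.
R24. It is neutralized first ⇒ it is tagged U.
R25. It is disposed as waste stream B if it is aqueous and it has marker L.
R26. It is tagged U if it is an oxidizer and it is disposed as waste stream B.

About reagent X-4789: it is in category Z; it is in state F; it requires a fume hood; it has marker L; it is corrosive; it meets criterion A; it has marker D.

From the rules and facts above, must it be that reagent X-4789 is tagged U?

Forward chaining from the given facts derives: is in state J, is in state M, is a base, is disposed as waste stream B.
Rules concluding "it is tagged U": R17 needs "it reacts with water"; R18 needs "it is in state T"; R24 needs "it is neutralized first"; R26 needs "it is an oxidizer" — none of these are established.

No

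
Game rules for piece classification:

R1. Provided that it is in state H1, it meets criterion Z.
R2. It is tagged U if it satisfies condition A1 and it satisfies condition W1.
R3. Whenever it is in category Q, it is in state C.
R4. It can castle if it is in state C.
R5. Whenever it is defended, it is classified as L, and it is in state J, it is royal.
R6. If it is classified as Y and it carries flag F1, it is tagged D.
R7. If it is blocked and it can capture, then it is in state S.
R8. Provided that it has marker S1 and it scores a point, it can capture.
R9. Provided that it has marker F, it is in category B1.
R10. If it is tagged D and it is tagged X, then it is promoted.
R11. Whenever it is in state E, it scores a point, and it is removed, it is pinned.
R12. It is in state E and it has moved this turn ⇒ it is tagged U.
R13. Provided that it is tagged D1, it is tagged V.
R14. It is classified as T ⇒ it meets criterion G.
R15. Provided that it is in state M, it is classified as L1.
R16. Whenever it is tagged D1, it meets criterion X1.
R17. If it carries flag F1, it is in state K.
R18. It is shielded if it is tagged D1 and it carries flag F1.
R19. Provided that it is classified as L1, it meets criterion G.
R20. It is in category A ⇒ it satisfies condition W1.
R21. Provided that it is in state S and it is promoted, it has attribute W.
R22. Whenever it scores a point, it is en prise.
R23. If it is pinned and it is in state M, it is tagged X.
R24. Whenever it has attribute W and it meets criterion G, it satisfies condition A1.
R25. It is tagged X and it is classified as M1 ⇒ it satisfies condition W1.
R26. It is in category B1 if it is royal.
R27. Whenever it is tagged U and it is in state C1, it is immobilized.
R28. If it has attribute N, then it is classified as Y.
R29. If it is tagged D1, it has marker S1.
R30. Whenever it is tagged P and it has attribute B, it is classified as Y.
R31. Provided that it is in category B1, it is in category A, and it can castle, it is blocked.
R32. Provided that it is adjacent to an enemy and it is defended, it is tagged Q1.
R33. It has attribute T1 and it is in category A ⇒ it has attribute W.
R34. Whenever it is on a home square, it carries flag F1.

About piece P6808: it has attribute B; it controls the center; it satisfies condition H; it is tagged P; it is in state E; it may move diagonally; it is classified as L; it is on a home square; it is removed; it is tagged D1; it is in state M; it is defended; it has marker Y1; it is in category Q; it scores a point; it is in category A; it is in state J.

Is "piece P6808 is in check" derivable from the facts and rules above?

No

Forward chaining from the given facts derives: is in state C, can castle, is royal, is pinned, is tagged V, is classified as L1, meets criterion X1, meets criterion G, satisfies condition W1, is en prise, is tagged X, is in category B1, has marker S1, is classified as Y, is blocked, carries flag F1, is tagged D, can capture, is promoted, is in state K, is shielded, is in state S, has attribute W, satisfies condition A1, is tagged U.
No rule has "it is in check" as its conclusion, and it is not among the given facts.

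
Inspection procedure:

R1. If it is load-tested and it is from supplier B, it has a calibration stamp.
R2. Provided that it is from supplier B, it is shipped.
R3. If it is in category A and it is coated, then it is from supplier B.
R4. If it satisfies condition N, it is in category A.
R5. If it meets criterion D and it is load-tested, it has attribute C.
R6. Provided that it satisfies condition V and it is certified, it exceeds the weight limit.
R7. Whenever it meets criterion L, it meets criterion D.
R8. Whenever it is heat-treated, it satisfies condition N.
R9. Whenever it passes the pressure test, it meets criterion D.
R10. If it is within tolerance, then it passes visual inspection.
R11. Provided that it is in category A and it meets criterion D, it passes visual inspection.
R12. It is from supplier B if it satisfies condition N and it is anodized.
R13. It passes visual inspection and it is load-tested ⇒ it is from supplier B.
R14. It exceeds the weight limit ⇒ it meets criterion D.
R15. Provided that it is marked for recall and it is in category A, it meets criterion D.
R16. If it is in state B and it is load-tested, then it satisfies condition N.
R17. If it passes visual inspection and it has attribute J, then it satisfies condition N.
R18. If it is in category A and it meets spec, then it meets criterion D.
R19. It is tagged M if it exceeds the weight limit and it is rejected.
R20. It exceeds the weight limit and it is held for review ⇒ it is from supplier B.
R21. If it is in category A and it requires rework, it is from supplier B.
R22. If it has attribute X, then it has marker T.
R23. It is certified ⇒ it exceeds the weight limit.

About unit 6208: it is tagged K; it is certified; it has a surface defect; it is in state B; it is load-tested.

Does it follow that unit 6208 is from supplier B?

By R16 (it is in state B, it is load-tested): it satisfies condition N.
By R23 (it is certified): it exceeds the weight limit.
By R4 (it satisfies condition N): it is in category A.
By R14 (it exceeds the weight limit): it meets criterion D.
By R11 (it is in category A, it meets criterion D): it passes visual inspection.
By R13 (it passes visual inspection, it is load-tested): it is from supplier B.

Yes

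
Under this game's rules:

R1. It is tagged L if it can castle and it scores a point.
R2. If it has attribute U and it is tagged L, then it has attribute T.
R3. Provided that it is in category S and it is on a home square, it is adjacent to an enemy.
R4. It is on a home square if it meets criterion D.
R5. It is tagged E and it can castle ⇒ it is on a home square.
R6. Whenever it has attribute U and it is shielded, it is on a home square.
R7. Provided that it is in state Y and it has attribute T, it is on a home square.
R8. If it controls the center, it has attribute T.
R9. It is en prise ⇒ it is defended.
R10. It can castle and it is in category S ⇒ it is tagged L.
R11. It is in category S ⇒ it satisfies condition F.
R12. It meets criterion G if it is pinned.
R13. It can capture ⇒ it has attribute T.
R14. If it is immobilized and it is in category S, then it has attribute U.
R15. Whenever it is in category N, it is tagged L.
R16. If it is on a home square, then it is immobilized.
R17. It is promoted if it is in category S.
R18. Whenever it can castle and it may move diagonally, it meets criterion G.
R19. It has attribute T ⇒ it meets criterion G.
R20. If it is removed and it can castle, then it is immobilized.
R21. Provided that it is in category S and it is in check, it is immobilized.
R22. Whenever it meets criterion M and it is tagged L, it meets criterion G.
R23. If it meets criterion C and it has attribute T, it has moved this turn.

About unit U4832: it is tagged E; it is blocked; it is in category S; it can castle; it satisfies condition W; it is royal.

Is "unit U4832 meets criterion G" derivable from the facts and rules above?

Yes

By R5 (it is tagged E, it can castle): it is on a home square.
By R10 (it can castle, it is in category S): it is tagged L.
By R16 (it is on a home square): it is immobilized.
By R14 (it is immobilized, it is in category S): it has attribute U.
By R2 (it has attribute U, it is tagged L): it has attribute T.
By R19 (it has attribute T): it meets criterion G.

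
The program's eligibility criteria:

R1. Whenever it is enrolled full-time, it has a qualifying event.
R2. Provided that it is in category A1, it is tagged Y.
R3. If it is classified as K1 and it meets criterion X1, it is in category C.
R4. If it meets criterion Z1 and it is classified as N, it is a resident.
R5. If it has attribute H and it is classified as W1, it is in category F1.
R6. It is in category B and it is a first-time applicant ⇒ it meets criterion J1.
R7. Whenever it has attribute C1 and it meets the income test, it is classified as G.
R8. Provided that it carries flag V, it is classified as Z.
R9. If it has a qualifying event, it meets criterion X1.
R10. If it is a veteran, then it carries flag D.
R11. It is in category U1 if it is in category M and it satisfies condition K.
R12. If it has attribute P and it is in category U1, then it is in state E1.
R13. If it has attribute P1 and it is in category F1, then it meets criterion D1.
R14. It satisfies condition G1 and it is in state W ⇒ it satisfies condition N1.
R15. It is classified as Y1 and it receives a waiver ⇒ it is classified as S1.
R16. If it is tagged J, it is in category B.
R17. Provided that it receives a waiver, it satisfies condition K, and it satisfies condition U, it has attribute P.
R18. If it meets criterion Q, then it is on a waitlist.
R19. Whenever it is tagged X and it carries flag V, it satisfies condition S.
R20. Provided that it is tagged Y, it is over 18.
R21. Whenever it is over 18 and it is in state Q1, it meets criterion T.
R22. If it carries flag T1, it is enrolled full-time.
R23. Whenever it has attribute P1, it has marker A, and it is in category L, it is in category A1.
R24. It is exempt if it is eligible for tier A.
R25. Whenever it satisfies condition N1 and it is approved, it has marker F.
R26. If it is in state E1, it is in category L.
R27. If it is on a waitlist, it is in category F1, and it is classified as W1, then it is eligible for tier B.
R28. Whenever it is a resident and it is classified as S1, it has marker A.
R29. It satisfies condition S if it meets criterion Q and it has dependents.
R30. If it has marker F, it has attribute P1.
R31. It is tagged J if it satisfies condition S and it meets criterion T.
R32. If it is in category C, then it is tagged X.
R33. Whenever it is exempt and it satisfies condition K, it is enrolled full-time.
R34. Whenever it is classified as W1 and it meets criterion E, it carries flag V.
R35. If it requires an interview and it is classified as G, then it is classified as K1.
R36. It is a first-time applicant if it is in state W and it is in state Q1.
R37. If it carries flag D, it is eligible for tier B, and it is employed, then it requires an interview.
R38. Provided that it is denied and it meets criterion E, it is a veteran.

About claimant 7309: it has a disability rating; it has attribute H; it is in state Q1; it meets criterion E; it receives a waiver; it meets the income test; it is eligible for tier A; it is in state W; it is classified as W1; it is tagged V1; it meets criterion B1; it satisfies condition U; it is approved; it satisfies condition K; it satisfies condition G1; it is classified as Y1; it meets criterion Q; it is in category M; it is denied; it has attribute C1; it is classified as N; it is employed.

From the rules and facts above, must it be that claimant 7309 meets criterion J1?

Forward chaining from the given facts derives: is in category F1, is classified as G, is in category U1, satisfies condition N1, is classified as S1, has attribute P, is on a waitlist, is exempt, has marker F, is eligible for tier B, has attribute P1, is enrolled full-time, carries flag V, is a first-time applicant, is a veteran, has a qualifying event, is classified as Z, meets criterion X1, carries flag D, is in state E1, meets criterion D1, is in category L, requires an interview, is classified as K1, is in category C, is tagged X, satisfies condition S.
The only rule concluding "it meets criterion J1" is R6, which needs "it is in category B"; that is never established.

No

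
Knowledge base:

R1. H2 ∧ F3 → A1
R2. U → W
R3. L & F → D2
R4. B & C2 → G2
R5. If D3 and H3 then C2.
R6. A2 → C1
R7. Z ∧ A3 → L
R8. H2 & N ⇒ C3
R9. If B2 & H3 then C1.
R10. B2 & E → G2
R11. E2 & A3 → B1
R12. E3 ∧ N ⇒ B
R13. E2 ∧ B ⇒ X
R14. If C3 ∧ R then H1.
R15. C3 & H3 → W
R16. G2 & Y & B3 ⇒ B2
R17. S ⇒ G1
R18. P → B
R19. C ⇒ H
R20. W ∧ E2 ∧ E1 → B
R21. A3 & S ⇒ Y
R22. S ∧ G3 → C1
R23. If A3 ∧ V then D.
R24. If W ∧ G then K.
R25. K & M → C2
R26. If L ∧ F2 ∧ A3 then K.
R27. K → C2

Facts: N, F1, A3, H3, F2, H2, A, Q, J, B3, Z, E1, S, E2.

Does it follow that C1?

L  (by R7: Z, A3)
C3  (by R8: H2, N)
W  (by R15: C3, H3)
B  (by R20: W, E2, E1)
Y  (by R21: A3, S)
K  (by R26: L, F2, A3)
C2  (by R27: K)
G2  (by R4: B, C2)
B2  (by R16: G2, Y, B3)
C1  (by R9: B2, H3)

Yes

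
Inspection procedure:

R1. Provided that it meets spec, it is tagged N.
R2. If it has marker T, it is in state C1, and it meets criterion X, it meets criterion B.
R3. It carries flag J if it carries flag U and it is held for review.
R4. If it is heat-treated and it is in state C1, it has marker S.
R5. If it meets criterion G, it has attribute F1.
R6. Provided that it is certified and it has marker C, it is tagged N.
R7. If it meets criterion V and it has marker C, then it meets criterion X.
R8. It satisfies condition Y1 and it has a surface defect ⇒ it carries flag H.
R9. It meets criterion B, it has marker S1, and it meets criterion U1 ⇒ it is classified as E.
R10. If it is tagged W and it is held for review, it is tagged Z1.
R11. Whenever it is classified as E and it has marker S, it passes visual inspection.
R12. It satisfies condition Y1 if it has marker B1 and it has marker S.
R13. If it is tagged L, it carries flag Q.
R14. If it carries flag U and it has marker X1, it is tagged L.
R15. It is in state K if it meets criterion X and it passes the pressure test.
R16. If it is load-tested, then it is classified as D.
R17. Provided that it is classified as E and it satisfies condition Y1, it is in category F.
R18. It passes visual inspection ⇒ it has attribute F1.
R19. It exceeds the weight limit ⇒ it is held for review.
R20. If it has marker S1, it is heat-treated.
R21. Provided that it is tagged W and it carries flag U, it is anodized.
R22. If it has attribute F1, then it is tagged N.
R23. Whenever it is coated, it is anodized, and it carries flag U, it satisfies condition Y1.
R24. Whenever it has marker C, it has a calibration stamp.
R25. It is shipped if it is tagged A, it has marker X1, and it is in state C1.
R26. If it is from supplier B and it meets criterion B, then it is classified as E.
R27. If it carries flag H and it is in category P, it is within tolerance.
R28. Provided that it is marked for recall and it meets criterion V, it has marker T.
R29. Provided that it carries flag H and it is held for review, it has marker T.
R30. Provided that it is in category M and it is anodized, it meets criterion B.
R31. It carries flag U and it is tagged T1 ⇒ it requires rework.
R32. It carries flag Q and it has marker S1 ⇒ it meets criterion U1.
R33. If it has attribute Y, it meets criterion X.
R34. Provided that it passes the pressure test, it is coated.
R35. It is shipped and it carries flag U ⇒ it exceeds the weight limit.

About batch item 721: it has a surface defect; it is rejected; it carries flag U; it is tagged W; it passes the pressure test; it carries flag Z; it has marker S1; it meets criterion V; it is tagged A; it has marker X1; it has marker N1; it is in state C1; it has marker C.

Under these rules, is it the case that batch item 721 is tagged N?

By R7 (it meets criterion V, it has marker C): it meets criterion X.
By R14 (it carries flag U, it has marker X1): it is tagged L.
By R20 (it has marker S1): it is heat-treated.
By R21 (it is tagged W, it carries flag U): it is anodized.
By R25 (it is tagged A, it has marker X1, it is in state C1): it is shipped.
By R34 (it passes the pressure test): it is coated.
By R35 (it is shipped, it carries flag U): it exceeds the weight limit.
By R4 (it is heat-treated, it is in state C1): it has marker S.
By R13 (it is tagged L): it carries flag Q.
By R19 (it exceeds the weight limit): it is held for review.
By R23 (it is coated, it is anodized, it carries flag U): it satisfies condition Y1.
By R32 (it carries flag Q, it has marker S1): it meets criterion U1.
By R8 (it satisfies condition Y1, it has a surface defect): it carries flag H.
By R29 (it carries flag H, it is held for review): it has marker T.
By R2 (it has marker T, it is in state C1, it meets criterion X): it meets criterion B.
By R9 (it meets criterion B, it has marker S1, it meets criterion U1): it is classified as E.
By R11 (it is classified as E, it has marker S): it passes visual inspection.
By R18 (it passes visual inspection): it has attribute F1.
By R22 (it has attribute F1): it is tagged N.

Yes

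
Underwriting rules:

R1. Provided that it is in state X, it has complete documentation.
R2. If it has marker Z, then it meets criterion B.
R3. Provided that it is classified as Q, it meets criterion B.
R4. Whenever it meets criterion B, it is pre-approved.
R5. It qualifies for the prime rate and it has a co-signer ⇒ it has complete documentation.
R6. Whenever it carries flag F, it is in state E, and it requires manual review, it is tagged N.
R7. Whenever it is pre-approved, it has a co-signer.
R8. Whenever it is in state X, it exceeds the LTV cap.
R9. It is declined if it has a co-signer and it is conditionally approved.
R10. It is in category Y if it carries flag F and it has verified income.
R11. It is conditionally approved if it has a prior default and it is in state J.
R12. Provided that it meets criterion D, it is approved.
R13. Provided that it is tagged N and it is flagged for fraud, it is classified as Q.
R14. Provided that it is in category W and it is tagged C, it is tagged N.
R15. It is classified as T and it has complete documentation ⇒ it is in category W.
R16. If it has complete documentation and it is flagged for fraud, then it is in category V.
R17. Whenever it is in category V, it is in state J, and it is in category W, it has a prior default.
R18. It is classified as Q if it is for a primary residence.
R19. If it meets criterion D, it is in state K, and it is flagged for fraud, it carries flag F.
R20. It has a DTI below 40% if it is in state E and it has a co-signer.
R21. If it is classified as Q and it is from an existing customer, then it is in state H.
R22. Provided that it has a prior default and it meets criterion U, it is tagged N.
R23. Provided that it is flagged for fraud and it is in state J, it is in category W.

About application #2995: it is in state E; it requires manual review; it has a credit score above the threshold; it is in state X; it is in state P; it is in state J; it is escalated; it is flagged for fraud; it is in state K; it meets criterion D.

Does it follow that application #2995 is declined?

By R1 (it is in state X): it has complete documentation.
By R16 (it has complete documentation, it is flagged for fraud): it is in category V.
By R19 (it meets criterion D, it is in state K, it is flagged for fraud): it carries flag F.
By R23 (it is flagged for fraud, it is in state J): it is in category W.
By R6 (it carries flag F, it is in state E, it requires manual review): it is tagged N.
By R13 (it is tagged N, it is flagged for fraud): it is classified as Q.
By R17 (it is in category V, it is in state J, it is in category W): it has a prior default.
By R3 (it is classified as Q): it meets criterion B.
By R4 (it meets criterion B): it is pre-approved.
By R7 (it is pre-approved): it has a co-signer.
By R11 (it has a prior default, it is in state J): it is conditionally approved.
By R9 (it has a co-signer, it is conditionally approved): it is declined.

Yes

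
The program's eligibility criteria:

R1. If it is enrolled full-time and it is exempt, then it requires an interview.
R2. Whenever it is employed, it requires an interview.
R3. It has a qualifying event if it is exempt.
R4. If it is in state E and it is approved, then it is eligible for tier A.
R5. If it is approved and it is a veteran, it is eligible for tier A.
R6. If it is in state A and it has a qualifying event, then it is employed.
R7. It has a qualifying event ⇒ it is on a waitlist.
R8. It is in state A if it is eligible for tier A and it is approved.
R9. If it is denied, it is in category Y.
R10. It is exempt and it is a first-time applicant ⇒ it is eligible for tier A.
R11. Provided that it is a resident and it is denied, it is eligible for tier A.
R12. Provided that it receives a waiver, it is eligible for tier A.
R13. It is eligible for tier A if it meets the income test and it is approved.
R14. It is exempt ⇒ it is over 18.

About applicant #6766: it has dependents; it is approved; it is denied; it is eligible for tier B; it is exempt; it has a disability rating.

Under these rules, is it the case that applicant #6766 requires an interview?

Forward chaining from the given facts derives: has a qualifying event, is on a waitlist, is in category Y, is over 18.
Rules concluding "it requires an interview": R1 needs "it is enrolled full-time"; R2 needs "it is employed" — none of these are established.

No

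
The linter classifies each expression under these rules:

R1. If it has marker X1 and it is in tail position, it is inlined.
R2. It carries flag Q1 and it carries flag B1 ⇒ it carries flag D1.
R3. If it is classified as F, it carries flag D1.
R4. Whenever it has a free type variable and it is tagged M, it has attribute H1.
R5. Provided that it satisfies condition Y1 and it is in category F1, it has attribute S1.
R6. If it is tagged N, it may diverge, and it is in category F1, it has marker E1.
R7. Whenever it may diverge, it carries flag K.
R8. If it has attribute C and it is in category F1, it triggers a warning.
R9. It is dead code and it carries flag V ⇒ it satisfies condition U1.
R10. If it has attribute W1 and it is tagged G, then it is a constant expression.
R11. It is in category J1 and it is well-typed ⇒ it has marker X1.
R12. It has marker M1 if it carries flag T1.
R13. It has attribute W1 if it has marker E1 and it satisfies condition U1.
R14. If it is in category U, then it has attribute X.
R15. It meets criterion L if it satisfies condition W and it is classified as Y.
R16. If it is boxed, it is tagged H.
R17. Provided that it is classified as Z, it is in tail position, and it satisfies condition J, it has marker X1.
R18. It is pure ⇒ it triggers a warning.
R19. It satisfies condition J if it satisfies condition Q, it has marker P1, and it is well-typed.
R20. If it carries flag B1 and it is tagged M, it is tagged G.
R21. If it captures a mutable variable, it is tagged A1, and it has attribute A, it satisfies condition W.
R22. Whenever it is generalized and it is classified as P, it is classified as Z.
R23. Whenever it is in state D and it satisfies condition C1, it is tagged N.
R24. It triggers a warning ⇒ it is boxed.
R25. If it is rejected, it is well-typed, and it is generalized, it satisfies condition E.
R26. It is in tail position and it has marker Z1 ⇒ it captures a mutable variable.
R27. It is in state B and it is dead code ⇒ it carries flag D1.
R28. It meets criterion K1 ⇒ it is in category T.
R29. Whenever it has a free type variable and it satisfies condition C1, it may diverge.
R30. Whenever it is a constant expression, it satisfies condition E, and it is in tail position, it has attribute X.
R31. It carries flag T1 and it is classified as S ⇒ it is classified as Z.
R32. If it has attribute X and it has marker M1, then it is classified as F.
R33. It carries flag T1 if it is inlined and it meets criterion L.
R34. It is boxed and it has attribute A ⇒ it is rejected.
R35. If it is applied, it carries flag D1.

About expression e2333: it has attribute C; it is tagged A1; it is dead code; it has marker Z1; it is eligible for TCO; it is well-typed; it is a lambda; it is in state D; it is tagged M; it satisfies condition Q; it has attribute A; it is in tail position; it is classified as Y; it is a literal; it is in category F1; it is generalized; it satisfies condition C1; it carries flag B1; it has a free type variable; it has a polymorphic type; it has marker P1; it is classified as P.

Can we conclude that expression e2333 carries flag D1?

No

Forward chaining from the given facts derives: has attribute H1, triggers a warning, satisfies condition J, is tagged G, is classified as Z, is tagged N, is boxed, captures a mutable variable, may diverge, is rejected, has marker E1, carries flag K, is tagged H, has marker X1, satisfies condition W, satisfies condition E, is inlined, meets criterion L, carries flag T1, has marker M1.
Rules concluding "it carries flag D1": R2 needs "it carries flag Q1"; R3 needs "it is classified as F"; R27 needs "it is in state B"; R35 needs "it is applied" — none of these are established.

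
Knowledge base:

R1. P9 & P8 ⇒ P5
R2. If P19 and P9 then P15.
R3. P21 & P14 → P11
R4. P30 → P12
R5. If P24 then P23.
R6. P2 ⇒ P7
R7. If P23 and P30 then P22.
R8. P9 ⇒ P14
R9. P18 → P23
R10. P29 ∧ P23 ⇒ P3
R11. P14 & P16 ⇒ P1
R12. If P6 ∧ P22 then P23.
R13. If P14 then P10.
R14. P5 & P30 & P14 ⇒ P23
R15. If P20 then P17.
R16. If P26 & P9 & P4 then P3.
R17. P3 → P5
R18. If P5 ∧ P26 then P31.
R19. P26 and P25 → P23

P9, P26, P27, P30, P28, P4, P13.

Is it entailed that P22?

P14  (by R8: P9)
P3  (by R16: P26, P9, P4)
P5  (by R17: P3)
P23  (by R14: P5, P30, P14)
P22  (by R7: P23, P30)

Yes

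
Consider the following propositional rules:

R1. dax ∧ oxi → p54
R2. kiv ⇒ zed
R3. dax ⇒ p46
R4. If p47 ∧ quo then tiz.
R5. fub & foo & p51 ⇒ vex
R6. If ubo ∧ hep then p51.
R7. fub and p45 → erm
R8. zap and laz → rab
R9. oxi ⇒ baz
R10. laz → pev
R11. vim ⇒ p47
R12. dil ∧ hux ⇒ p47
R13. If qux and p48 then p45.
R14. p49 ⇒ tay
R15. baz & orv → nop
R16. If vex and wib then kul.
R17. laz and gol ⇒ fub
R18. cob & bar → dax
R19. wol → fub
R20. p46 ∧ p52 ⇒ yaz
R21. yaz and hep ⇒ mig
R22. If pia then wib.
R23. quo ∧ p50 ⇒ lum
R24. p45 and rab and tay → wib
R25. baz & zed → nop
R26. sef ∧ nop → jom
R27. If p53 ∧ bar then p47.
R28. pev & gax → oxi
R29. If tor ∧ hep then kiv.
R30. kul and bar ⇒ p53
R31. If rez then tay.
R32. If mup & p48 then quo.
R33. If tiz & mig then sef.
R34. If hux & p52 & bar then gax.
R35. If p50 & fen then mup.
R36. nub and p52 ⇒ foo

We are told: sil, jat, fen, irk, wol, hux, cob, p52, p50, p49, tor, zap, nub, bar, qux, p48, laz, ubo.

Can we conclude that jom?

No

Forward chaining from the given facts derives: rab, pev, p45, tay, dax, fub, wib, gax, mup, foo, p46, erm, yaz, oxi, quo, p54, baz, lum.
The only rule concluding jom is R26, which needs sef; that is never established.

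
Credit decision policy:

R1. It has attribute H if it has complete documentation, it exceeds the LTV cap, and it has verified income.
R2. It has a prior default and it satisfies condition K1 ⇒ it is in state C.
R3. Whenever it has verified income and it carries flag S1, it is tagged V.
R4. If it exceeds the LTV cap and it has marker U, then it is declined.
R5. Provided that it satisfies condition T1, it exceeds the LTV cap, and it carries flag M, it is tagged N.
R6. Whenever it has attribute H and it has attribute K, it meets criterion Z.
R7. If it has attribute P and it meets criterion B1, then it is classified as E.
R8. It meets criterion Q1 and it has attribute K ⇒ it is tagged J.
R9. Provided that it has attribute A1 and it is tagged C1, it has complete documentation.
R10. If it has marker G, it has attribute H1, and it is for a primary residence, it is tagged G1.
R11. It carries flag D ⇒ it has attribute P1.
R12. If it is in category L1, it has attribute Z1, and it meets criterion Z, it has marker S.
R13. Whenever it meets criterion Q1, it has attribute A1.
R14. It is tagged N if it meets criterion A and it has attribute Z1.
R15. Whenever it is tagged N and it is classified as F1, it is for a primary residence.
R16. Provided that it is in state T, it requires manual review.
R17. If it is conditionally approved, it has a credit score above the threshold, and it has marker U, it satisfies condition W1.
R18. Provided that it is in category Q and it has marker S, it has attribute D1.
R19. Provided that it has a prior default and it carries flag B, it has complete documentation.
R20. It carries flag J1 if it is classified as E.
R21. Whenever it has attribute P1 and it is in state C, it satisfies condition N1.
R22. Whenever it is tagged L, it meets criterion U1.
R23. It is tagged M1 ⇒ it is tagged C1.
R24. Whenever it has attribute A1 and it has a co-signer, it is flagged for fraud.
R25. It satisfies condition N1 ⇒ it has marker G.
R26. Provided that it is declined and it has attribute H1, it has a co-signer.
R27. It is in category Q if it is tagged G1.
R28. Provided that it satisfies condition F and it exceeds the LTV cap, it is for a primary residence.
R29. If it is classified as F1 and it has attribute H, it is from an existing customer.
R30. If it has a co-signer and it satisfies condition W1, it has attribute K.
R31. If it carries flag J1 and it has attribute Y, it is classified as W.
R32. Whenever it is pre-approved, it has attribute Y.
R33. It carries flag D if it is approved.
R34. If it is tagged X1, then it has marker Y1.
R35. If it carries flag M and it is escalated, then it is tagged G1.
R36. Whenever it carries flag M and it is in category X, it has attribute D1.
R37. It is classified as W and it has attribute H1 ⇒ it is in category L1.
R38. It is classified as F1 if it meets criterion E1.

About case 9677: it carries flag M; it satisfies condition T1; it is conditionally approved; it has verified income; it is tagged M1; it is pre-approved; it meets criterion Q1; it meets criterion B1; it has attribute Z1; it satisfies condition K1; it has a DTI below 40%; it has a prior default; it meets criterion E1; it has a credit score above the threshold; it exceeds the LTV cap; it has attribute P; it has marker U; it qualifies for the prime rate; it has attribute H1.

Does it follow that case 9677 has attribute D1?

No

Forward chaining from the given facts derives: is in state C, is declined, is tagged N, is classified as E, has attribute A1, satisfies condition W1, carries flag J1, is tagged C1, has a co-signer, has attribute K, has attribute Y, is classified as F1, is tagged J, has complete documentation, is for a primary residence, is flagged for fraud, is classified as W, is in category L1, has attribute H, meets criterion Z, has marker S, is from an existing customer.
Rules concluding "it has attribute D1": R18 needs "it is in category Q"; R36 needs "it is in category X" — none of these are established.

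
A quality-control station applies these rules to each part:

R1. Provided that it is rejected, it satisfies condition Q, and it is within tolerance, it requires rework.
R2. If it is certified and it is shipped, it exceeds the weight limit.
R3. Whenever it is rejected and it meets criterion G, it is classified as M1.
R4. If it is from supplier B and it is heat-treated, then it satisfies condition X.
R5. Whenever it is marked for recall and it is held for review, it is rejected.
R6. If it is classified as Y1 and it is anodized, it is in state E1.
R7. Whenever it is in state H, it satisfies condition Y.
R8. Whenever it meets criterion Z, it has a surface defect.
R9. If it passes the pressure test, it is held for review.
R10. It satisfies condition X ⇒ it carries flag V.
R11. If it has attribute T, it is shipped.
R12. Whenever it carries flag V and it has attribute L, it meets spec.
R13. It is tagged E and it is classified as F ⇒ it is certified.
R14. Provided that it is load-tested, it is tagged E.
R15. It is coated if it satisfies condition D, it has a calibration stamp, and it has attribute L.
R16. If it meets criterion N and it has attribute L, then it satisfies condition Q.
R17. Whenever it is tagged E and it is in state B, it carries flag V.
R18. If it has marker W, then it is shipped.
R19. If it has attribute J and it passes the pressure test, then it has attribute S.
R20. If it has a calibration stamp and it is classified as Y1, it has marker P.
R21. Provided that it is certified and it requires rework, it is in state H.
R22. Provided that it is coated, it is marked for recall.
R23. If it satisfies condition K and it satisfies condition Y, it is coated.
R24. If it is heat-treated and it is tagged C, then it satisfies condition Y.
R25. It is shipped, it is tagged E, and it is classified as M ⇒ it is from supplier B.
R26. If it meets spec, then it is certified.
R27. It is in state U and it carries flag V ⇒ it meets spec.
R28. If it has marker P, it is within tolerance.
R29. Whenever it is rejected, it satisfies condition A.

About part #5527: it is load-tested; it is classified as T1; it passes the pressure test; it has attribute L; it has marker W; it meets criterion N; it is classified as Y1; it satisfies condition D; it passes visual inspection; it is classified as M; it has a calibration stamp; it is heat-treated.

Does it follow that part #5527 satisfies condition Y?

Yes

By R9 (it passes the pressure test): it is held for review.
By R14 (it is load-tested): it is tagged E.
By R15 (it satisfies condition D, it has a calibration stamp, it has attribute L): it is coated.
By R16 (it meets criterion N, it has attribute L): it satisfies condition Q.
By R18 (it has marker W): it is shipped.
By R20 (it has a calibration stamp, it is classified as Y1): it has marker P.
By R22 (it is coated): it is marked for recall.
By R25 (it is shipped, it is tagged E, it is classified as M): it is from supplier B.
By R28 (it has marker P): it is within tolerance.
By R4 (it is from supplier B, it is heat-treated): it satisfies condition X.
By R5 (it is marked for recall, it is held for review): it is rejected.
By R10 (it satisfies condition X): it carries flag V.
By R12 (it carries flag V, it has attribute L): it meets spec.
By R26 (it meets spec): it is certified.
By R1 (it is rejected, it satisfies condition Q, it is within tolerance): it requires rework.
By R21 (it is certified, it requires rework): it is in state H.
By R7 (it is in state H): it satisfies condition Y.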